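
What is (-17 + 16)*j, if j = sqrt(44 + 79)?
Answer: -sqrt(123) ≈ -11.091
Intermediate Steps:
j = sqrt(123) ≈ 11.091
(-17 + 16)*j = (-17 + 16)*sqrt(123) = -sqrt(123)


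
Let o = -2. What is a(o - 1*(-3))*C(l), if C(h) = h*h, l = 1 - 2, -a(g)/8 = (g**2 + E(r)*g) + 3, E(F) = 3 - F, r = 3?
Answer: -32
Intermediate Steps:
a(g) = -24 - 8*g**2 (a(g) = -8*((g**2 + (3 - 1*3)*g) + 3) = -8*((g**2 + (3 - 3)*g) + 3) = -8*((g**2 + 0*g) + 3) = -8*((g**2 + 0) + 3) = -8*(g**2 + 3) = -8*(3 + g**2) = -24 - 8*g**2)
l = -1
C(h) = h**2
a(o - 1*(-3))*C(l) = (-24 - 8*(-2 - 1*(-3))**2)*(-1)**2 = (-24 - 8*(-2 + 3)**2)*1 = (-24 - 8*1**2)*1 = (-24 - 8*1)*1 = (-24 - 8)*1 = -32*1 = -32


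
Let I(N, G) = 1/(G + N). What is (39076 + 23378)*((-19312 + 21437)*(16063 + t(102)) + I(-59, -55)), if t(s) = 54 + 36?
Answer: 40731085767841/19 ≈ 2.1437e+12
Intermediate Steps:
t(s) = 90
(39076 + 23378)*((-19312 + 21437)*(16063 + t(102)) + I(-59, -55)) = (39076 + 23378)*((-19312 + 21437)*(16063 + 90) + 1/(-55 - 59)) = 62454*(2125*16153 + 1/(-114)) = 62454*(34325125 - 1/114) = 62454*(3913064249/114) = 40731085767841/19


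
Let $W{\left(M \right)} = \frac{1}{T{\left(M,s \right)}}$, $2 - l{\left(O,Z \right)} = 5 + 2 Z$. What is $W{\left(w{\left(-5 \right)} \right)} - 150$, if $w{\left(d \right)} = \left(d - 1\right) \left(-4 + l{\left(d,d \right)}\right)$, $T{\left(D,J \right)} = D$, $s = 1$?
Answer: $- \frac{2701}{18} \approx -150.06$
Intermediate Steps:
$l{\left(O,Z \right)} = -3 - 2 Z$ ($l{\left(O,Z \right)} = 2 - \left(5 + 2 Z\right) = -3 - 2 Z$)
$w{\left(d \right)} = \left(-1 + d\right) \left(-7 - 2 d\right)$ ($w{\left(d \right)} = \left(d - 1\right) \left(-4 - \left(3 + 2 d\right)\right) = \left(-1 + d\right) \left(-7 - 2 d\right)$)
$W{\left(M \right)} = \frac{1}{M}$
$W{\left(w{\left(-5 \right)} \right)} - 150 = \frac{1}{7 - -25 - 2 \left(-5\right)^{2}} - 150 = \frac{1}{7 + 25 - 50} - 150 = \frac{1}{-18} - 150 = - \frac{1}{18} - 150 = - \frac{2701}{18}$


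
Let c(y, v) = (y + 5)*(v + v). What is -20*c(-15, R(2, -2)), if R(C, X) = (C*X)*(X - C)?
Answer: 6400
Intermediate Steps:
R(C, X) = C*X*(X - C)
c(y, v) = 2*v*(5 + y) (c(y, v) = (5 + y)*(2*v) = 2*v*(5 + y))
-20*c(-15, R(2, -2)) = -40*2*(-2)*(-2 - 1*2)*(5 - 15) = -40*2*(-2)*(-2 - 2)*(-10) = -40*2*(-2)*(-4)*(-10) = -40*16*(-10) = -20*(-320) = 6400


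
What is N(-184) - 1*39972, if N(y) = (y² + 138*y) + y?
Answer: -31692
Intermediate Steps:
N(y) = y² + 139*y
N(-184) - 1*39972 = -184*(139 - 184) - 1*39972 = -184*(-45) - 39972 = 8280 - 39972 = -31692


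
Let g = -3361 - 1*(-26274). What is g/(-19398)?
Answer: -22913/19398 ≈ -1.1812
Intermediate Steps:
g = 22913 (g = -3361 + 26274 = 22913)
g/(-19398) = 22913/(-19398) = 22913*(-1/19398) = -22913/19398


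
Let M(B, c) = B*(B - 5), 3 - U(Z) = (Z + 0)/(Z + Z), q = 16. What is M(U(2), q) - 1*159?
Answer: -661/4 ≈ -165.25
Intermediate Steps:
U(Z) = 5/2 (U(Z) = 3 - (Z + 0)/(Z + Z) = 3 - Z/(2*Z) = 3 - Z*1/(2*Z) = 3 - 1*½ = 3 - ½ = 5/2)
M(B, c) = B*(-5 + B)
M(U(2), q) - 1*159 = 5*(-5 + 5/2)/2 - 1*159 = (5/2)*(-5/2) - 159 = -25/4 - 159 = -661/4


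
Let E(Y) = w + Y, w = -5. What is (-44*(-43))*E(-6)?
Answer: -20812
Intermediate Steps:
E(Y) = -5 + Y
(-44*(-43))*E(-6) = (-44*(-43))*(-5 - 6) = 1892*(-11) = -20812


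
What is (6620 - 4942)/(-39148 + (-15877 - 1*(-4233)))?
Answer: -839/25396 ≈ -0.033037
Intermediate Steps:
(6620 - 4942)/(-39148 + (-15877 - 1*(-4233))) = 1678/(-39148 + (-15877 + 4233)) = 1678/(-39148 - 11644) = 1678/(-50792) = 1678*(-1/50792) = -839/25396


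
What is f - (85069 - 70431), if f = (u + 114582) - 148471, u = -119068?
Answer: -167595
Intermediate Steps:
f = -152957 (f = (-119068 + 114582) - 148471 = -4486 - 148471 = -152957)
f - (85069 - 70431) = -152957 - (85069 - 70431) = -152957 - 1*14638 = -152957 - 14638 = -167595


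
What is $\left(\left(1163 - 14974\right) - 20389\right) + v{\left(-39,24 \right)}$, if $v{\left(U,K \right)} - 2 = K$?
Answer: $-34174$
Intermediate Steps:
$v{\left(U,K \right)} = 2 + K$
$\left(\left(1163 - 14974\right) - 20389\right) + v{\left(-39,24 \right)} = \left(\left(1163 - 14974\right) - 20389\right) + \left(2 + 24\right) = \left(\left(1163 - 14974\right) - 20389\right) + 26 = \left(-13811 - 20389\right) + 26 = -34200 + 26 = -34174$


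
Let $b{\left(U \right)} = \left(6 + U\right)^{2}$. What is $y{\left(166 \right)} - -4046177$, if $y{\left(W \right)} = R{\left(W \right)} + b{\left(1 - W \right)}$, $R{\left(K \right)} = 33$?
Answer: $4071491$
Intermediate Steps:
$y{\left(W \right)} = 33 + \left(7 - W\right)^{2}$ ($y{\left(W \right)} = 33 + \left(6 - \left(-1 + W\right)\right)^{2} = 33 + \left(7 - W\right)^{2}$)
$y{\left(166 \right)} - -4046177 = \left(33 + \left(-7 + 166\right)^{2}\right) - -4046177 = \left(33 + 159^{2}\right) + 4046177 = \left(33 + 25281\right) + 4046177 = 25314 + 4046177 = 4071491$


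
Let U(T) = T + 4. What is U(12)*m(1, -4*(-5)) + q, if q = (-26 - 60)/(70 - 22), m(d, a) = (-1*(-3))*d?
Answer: 1109/24 ≈ 46.208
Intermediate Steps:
m(d, a) = 3*d
U(T) = 4 + T
q = -43/24 (q = -86/48 = -86*1/48 = -43/24 ≈ -1.7917)
U(12)*m(1, -4*(-5)) + q = (4 + 12)*(3*1) - 43/24 = 16*3 - 43/24 = 48 - 43/24 = 1109/24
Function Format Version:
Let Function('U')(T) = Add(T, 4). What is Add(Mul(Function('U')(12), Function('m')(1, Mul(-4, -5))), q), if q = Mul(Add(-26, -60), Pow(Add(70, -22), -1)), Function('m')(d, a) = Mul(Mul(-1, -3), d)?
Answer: Rational(1109, 24) ≈ 46.208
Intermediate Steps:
Function('m')(d, a) = Mul(3, d)
Function('U')(T) = Add(4, T)
q = Rational(-43, 24) (q = Mul(-86, Pow(48, -1)) = Mul(-86, Rational(1, 48)) = Rational(-43, 24) ≈ -1.7917)
Add(Mul(Function('U')(12), Function('m')(1, Mul(-4, -5))), q) = Add(Mul(Add(4, 12), Mul(3, 1)), Rational(-43, 24)) = Add(Mul(16, 3), Rational(-43, 24)) = Add(48, Rational(-43, 24)) = Rational(1109, 24)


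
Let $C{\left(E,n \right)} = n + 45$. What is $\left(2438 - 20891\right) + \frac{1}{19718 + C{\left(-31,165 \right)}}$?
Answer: $- \frac{367731383}{19928} \approx -18453.0$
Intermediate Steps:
$C{\left(E,n \right)} = 45 + n$
$\left(2438 - 20891\right) + \frac{1}{19718 + C{\left(-31,165 \right)}} = \left(2438 - 20891\right) + \frac{1}{19718 + \left(45 + 165\right)} = -18453 + \frac{1}{19718 + 210} = -18453 + \frac{1}{19928} = - \frac{367731383}{19928}$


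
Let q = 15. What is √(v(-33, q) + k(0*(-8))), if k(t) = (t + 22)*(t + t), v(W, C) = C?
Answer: √15 ≈ 3.8730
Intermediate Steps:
k(t) = 2*t*(22 + t) (k(t) = (22 + t)*(2*t) = 2*t*(22 + t))
√(v(-33, q) + k(0*(-8))) = √(15 + 2*(0*(-8))*(22 + 0*(-8))) = √(15 + 2*0*(22 + 0)) = √(15 + 2*0*22) = √(15 + 0) = √15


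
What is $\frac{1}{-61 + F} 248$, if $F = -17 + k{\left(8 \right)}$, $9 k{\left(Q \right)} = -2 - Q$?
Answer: $- \frac{279}{89} \approx -3.1348$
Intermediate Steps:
$k{\left(Q \right)} = - \frac{2}{9} - \frac{Q}{9}$ ($k{\left(Q \right)} = \frac{-2 - Q}{9} = - \frac{2}{9} - \frac{Q}{9}$)
$F = - \frac{163}{9}$ ($F = -17 - \frac{10}{9} = - \frac{163}{9} \approx -18.111$)
$\frac{1}{-61 + F} 248 = \frac{1}{-61 - \frac{163}{9}} \cdot 248 = \frac{1}{- \frac{712}{9}} \cdot 248 = \left(- \frac{9}{712}\right) 248 = - \frac{279}{89}$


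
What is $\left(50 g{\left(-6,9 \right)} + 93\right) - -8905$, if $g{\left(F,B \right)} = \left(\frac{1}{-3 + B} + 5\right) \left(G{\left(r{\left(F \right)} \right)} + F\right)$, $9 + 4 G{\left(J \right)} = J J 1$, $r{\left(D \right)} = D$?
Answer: $\frac{36767}{4} \approx 9191.8$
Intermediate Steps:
$G{\left(J \right)} = - \frac{9}{4} + \frac{J^{2}}{4}$ ($G{\left(J \right)} = - \frac{9}{4} + \frac{J J 1}{4} = - \frac{9}{4} + \frac{J^{2} \cdot 1}{4} = - \frac{9}{4} + \frac{J^{2}}{4}$)
$g{\left(F,B \right)} = \left(5 + \frac{1}{-3 + B}\right) \left(- \frac{9}{4} + F + \frac{F^{2}}{4}\right)$ ($g{\left(F,B \right)} = \left(\frac{1}{-3 + B} + 5\right) \left(\left(- \frac{9}{4} + \frac{F^{2}}{4}\right) + F\right) = \left(5 + \frac{1}{-3 + B}\right) \left(- \frac{9}{4} + F + \frac{F^{2}}{4}\right)$)
$\left(50 g{\left(-6,9 \right)} + 93\right) - -8905 = \left(50 \frac{126 - -336 - 14 \left(-6\right)^{2} + 5 \cdot 9 \left(-9 + \left(-6\right)^{2}\right) + 20 \cdot 9 \left(-6\right)}{4 \left(-3 + 9\right)} + 93\right) - -8905 = \left(50 \frac{126 + 336 - 504 + 5 \cdot 9 \left(-9 + 36\right) - 1080}{4 \cdot 6} + 93\right) + 8905 = \left(50 \cdot \frac{1}{4} \cdot \frac{1}{6} \left(126 + 336 - 504 + 5 \cdot 9 \cdot 27 - 1080\right) + 93\right) + 8905 = \left(50 \cdot \frac{1}{4} \cdot \frac{1}{6} \left(126 + 336 - 504 + 1215 - 1080\right) + 93\right) + 8905 = \left(50 \cdot \frac{1}{4} \cdot \frac{1}{6} \cdot 93 + 93\right) + 8905 = \left(50 \cdot \frac{31}{8} + 93\right) + 8905 = \left(\frac{775}{4} + 93\right) + 8905 = \frac{1147}{4} + 8905 = \frac{36767}{4}$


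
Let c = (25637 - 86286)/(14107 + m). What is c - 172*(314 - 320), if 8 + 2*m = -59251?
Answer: 32159738/31045 ≈ 1035.9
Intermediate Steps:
m = -59259/2 (m = -4 + (½)*(-59251) = -4 - 59251/2 = -59259/2 ≈ -29630.)
c = 121298/31045 (c = (25637 - 86286)/(14107 - 59259/2) = -60649/(-31045/2) = -60649*(-2/31045) = 121298/31045 ≈ 3.9072)
c - 172*(314 - 320) = 121298/31045 - 172*(314 - 320) = 121298/31045 - 172*(-6) = 121298/31045 - 1*(-1032) = 121298/31045 + 1032 = 32159738/31045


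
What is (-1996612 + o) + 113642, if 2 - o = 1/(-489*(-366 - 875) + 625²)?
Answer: -1878211622833/997474 ≈ -1.8830e+6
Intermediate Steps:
o = 1994947/997474 (o = 2 - 1/(-489*(-366 - 875) + 625²) = 2 - 1/(-489*(-1241) + 390625) = 2 - 1/(606849 + 390625) = 2 - 1/997474 = 1994947/997474 ≈ 2.0000)
(-1996612 + o) + 113642 = (-1996612 + 1994947/997474) + 113642 = -1991566563141/997474 + 113642 = -1878211622833/997474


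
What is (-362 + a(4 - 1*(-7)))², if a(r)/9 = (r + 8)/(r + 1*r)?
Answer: 60730849/484 ≈ 1.2548e+5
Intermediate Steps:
a(r) = 9*(8 + r)/(2*r) (a(r) = 9*((r + 8)/(r + 1*r)) = 9*((8 + r)/(r + r)) = 9*((8 + r)/((2*r))) = 9*((8 + r)*(1/(2*r))) = 9*((8 + r)/(2*r)) = 9*(8 + r)/(2*r))
(-362 + a(4 - 1*(-7)))² = (-362 + (9/2 + 36/(4 - 1*(-7))))² = (-362 + (9/2 + 36/(4 + 7)))² = (-362 + (9/2 + 36/11))² = (-362 + 171/22)² = (-7793/22)² = 60730849/484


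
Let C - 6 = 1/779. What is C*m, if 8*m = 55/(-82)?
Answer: -257125/511024 ≈ -0.50316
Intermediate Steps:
m = -55/656 (m = (55/(-82))/8 = (55*(-1/82))/8 = (1/8)*(-55/82) = -55/656 ≈ -0.083841)
C = 4675/779 (C = 6 + 1/779 = 4675/779 ≈ 6.0013)
C*m = (4675/779)*(-55/656) = -257125/511024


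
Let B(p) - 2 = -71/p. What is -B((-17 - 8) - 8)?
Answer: -137/33 ≈ -4.1515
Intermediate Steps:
B(p) = 2 - 71/p
-B((-17 - 8) - 8) = -(2 - 71/((-17 - 8) - 8)) = -(2 - 71/(-25 - 8)) = -(2 - 71/(-33)) = -(2 - 71*(-1/33)) = -(2 + 71/33) = -1*137/33 = -137/33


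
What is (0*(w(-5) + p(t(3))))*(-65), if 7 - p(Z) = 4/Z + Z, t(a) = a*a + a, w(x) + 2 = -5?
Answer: 0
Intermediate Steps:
w(x) = -7 (w(x) = -2 - 5 = -7)
t(a) = a + a² (t(a) = a² + a = a + a²)
p(Z) = 7 - Z - 4/Z (p(Z) = 7 - (4/Z + Z) = 7 - (Z + 4/Z) = 7 + (-Z - 4/Z) = 7 - Z - 4/Z)
(0*(w(-5) + p(t(3))))*(-65) = (0*(-7 + (7 - 3*(1 + 3) - 4*1/(3*(1 + 3)))))*(-65) = (0*(-7 + (7 - 3*4 - 4/(3*4))))*(-65) = (0*(-7 + (7 - 1*12 - 4/12)))*(-65) = (0*(-7 + (7 - 12 - 4*1/12)))*(-65) = (0*(-7 + (7 - 12 - ⅓)))*(-65) = (0*(-7 - 16/3))*(-65) = (0*(-37/3))*(-65) = 0*(-65) = 0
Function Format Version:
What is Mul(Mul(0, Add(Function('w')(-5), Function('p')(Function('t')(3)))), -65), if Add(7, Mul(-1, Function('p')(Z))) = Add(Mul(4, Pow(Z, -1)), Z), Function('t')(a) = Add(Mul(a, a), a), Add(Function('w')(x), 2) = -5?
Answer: 0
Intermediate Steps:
Function('w')(x) = -7 (Function('w')(x) = Add(-2, -5) = -7)
Function('t')(a) = Add(a, Pow(a, 2)) (Function('t')(a) = Add(Pow(a, 2), a) = Add(a, Pow(a, 2)))
Function('p')(Z) = Add(7, Mul(-1, Z), Mul(-4, Pow(Z, -1))) (Function('p')(Z) = Add(7, Mul(-1, Add(Mul(4, Pow(Z, -1)), Z))) = Add(7, Mul(-1, Add(Z, Mul(4, Pow(Z, -1))))) = Add(7, Add(Mul(-1, Z), Mul(-4, Pow(Z, -1)))) = Add(7, Mul(-1, Z), Mul(-4, Pow(Z, -1))))
Mul(Mul(0, Add(Function('w')(-5), Function('p')(Function('t')(3)))), -65) = Mul(Mul(0, Add(-7, Add(7, Mul(-1, Mul(3, Add(1, 3))), Mul(-4, Pow(Mul(3, Add(1, 3)), -1))))), -65) = Mul(Mul(0, Add(-7, Add(7, Mul(-1, Mul(3, 4)), Mul(-4, Pow(Mul(3, 4), -1))))), -65) = Mul(Mul(0, Add(-7, Add(7, Mul(-1, 12), Mul(-4, Pow(12, -1))))), -65) = Mul(Mul(0, Add(-7, Add(7, -12, Mul(-4, Rational(1, 12))))), -65) = Mul(Mul(0, Add(-7, Add(7, -12, Rational(-1, 3)))), -65) = Mul(Mul(0, Add(-7, Rational(-16, 3))), -65) = Mul(Mul(0, Rational(-37, 3)), -65) = Mul(0, -65) = 0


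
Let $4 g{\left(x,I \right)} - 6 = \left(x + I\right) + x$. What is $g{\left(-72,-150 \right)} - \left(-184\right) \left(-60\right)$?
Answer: $-11112$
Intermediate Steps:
$g{\left(x,I \right)} = \frac{3}{2} + \frac{x}{2} + \frac{I}{4}$ ($g{\left(x,I \right)} = \frac{3}{2} + \frac{\left(x + I\right) + x}{4} = \frac{3}{2} + \frac{\left(I + x\right) + x}{4} = \frac{3}{2} + \frac{I + 2 x}{4} = \frac{3}{2} + \left(\frac{x}{2} + \frac{I}{4}\right) = \frac{3}{2} + \frac{x}{2} + \frac{I}{4}$)
$g{\left(-72,-150 \right)} - \left(-184\right) \left(-60\right) = \left(\frac{3}{2} + \frac{1}{2} \left(-72\right) + \frac{1}{4} \left(-150\right)\right) - \left(-184\right) \left(-60\right) = \left(\frac{3}{2} - 36 - \frac{75}{2}\right) - 11040 = -72 - 11040 = -11112$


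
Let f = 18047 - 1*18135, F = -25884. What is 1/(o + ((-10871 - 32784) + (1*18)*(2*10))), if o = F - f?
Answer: -1/69091 ≈ -1.4474e-5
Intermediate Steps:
f = -88 (f = 18047 - 18135 = -88)
o = -25796 (o = -25884 - 1*(-88) = -25884 + 88 = -25796)
1/(o + ((-10871 - 32784) + (1*18)*(2*10))) = 1/(-25796 + ((-10871 - 32784) + (1*18)*(2*10))) = 1/(-25796 + (-43655 + 18*20)) = 1/(-25796 + (-43655 + 360)) = 1/(-25796 - 43295) = 1/(-69091) = -1/69091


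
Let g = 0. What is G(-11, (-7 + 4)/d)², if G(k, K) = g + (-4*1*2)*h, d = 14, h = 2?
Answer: 256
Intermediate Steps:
G(k, K) = -16 (G(k, K) = 0 + (-4*1*2)*2 = 0 - 4*2*2 = 0 - 8*2 = 0 - 16 = -16)
G(-11, (-7 + 4)/d)² = (-16)² = 256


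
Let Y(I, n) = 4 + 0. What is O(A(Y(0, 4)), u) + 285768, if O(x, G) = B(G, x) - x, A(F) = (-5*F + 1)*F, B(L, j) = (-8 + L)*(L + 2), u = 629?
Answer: 677695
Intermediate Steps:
Y(I, n) = 4
B(L, j) = (-8 + L)*(2 + L)
A(F) = F*(1 - 5*F) (A(F) = (1 - 5*F)*F = F*(1 - 5*F))
O(x, G) = -16 + G² - x - 6*G (O(x, G) = (-16 + G² - 6*G) - x = -16 + G² - x - 6*G)
O(A(Y(0, 4)), u) + 285768 = (-16 + 629² - 4*(1 - 5*4) - 6*629) + 285768 = (-16 + 395641 - 4*(1 - 20) - 3774) + 285768 = (-16 + 395641 - 4*(-19) - 3774) + 285768 = (-16 + 395641 - 1*(-76) - 3774) + 285768 = (-16 + 395641 + 76 - 3774) + 285768 = 391927 + 285768 = 677695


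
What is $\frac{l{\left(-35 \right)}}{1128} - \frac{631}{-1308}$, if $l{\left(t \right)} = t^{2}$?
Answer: $\frac{192839}{122952} \approx 1.5684$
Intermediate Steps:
$\frac{l{\left(-35 \right)}}{1128} - \frac{631}{-1308} = \frac{\left(-35\right)^{2}}{1128} - \frac{631}{-1308} = 1225 \cdot \frac{1}{1128} - - \frac{631}{1308} = \frac{1225}{1128} + \frac{631}{1308} = \frac{192839}{122952}$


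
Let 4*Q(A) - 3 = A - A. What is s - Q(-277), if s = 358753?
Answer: 1435009/4 ≈ 3.5875e+5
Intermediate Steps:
Q(A) = ¾ (Q(A) = ¾ + (A - A)/4 = ¾ + (¼)*0 = ¾ + 0 = ¾)
s - Q(-277) = 358753 - 1*¾ = 358753 - ¾ = 1435009/4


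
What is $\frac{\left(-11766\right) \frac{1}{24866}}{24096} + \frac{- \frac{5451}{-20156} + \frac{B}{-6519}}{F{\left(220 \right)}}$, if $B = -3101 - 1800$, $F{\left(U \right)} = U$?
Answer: $\frac{15178090649449}{3280386174451296} \approx 0.0046269$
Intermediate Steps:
$B = -4901$
$\frac{\left(-11766\right) \frac{1}{24866}}{24096} + \frac{- \frac{5451}{-20156} + \frac{B}{-6519}}{F{\left(220 \right)}} = \frac{\left(-11766\right) \frac{1}{24866}}{24096} + \frac{- \frac{5451}{-20156} - \frac{4901}{-6519}}{220} = \left(-11766\right) \frac{1}{24866} \cdot \frac{1}{24096} + \left(\left(-5451\right) \left(- \frac{1}{20156}\right) - - \frac{4901}{6519}\right) \frac{1}{220} = \left(- \frac{5883}{12433}\right) \frac{1}{24096} + \left(\frac{5451}{20156} + \frac{4901}{6519}\right) \frac{1}{220} = - \frac{1961}{99861856} + \frac{134319625}{131396964} \cdot \frac{1}{220} = - \frac{1961}{99861856} + \frac{2442175}{525587856} = \frac{15178090649449}{3280386174451296}$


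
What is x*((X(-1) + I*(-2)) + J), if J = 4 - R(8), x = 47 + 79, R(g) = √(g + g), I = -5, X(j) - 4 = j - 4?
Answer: 1134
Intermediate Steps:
X(j) = j (X(j) = 4 + (j - 4) = 4 + (-4 + j) = j)
R(g) = √2*√g (R(g) = √(2*g) = √2*√g)
x = 126
J = 0 (J = 4 - √2*√8 = 4 - √2*2*√2 = 4 - 1*4 = 4 - 4 = 0)
x*((X(-1) + I*(-2)) + J) = 126*((-1 - 5*(-2)) + 0) = 126*((-1 + 10) + 0) = 126*(9 + 0) = 126*9 = 1134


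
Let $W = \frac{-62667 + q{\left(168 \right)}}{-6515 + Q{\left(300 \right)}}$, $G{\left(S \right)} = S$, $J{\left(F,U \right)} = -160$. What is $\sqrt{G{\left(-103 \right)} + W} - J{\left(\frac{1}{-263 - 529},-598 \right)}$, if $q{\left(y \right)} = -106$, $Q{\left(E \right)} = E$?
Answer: $160 + \frac{2 i \sqrt{897091745}}{6215} \approx 160.0 + 9.6385 i$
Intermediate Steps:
$W = \frac{62773}{6215}$ ($W = \frac{-62667 - 106}{-6515 + 300} = - \frac{62773}{-6215} = \left(-62773\right) \left(- \frac{1}{6215}\right) = \frac{62773}{6215} \approx 10.1$)
$\sqrt{G{\left(-103 \right)} + W} - J{\left(\frac{1}{-263 - 529},-598 \right)} = \sqrt{-103 + \frac{62773}{6215}} - -160 = \sqrt{- \frac{577372}{6215}} + 160 = \frac{2 i \sqrt{897091745}}{6215} + 160 = 160 + \frac{2 i \sqrt{897091745}}{6215}$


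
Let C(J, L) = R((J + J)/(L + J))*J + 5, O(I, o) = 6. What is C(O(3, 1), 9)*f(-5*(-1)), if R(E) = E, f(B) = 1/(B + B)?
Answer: 49/50 ≈ 0.98000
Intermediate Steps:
f(B) = 1/(2*B)
C(J, L) = 5 + 2*J²/(J + L) (C(J, L) = ((J + J)/(L + J))*J + 5 = ((2*J)/(J + L))*J + 5 = (2*J/(J + L))*J + 5 = 2*J²/(J + L) + 5 = 5 + 2*J²/(J + L))
C(O(3, 1), 9)*f(-5*(-1)) = ((2*6² + 5*6 + 5*9)/(6 + 9))*(1/(2*((-5*(-1))))) = ((2*36 + 30 + 45)/15)*((½)/5) = ((72 + 30 + 45)/15)*((½)*(⅕)) = ((1/15)*147)*(⅒) = (49/5)*(⅒) = 49/50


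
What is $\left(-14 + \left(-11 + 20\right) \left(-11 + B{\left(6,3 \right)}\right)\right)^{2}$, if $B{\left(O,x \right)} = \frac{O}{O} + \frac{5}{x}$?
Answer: $7921$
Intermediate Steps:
$B{\left(O,x \right)} = 1 + \frac{5}{x}$
$\left(-14 + \left(-11 + 20\right) \left(-11 + B{\left(6,3 \right)}\right)\right)^{2} = \left(-14 + \left(-11 + 20\right) \left(-11 + \frac{5 + 3}{3}\right)\right)^{2} = \left(-14 + 9 \left(-11 + \frac{1}{3} \cdot 8\right)\right)^{2} = \left(-14 + 9 \left(-11 + \frac{8}{3}\right)\right)^{2} = \left(-14 + 9 \left(- \frac{25}{3}\right)\right)^{2} = \left(-14 - 75\right)^{2} = \left(-89\right)^{2} = 7921$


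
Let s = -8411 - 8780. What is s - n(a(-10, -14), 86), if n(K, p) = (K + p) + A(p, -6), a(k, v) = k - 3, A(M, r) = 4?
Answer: -17268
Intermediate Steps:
a(k, v) = -3 + k
n(K, p) = 4 + K + p (n(K, p) = (K + p) + 4 = 4 + K + p)
s = -17191
s - n(a(-10, -14), 86) = -17191 - (4 + (-3 - 10) + 86) = -17191 - (4 - 13 + 86) = -17191 - 1*77 = -17191 - 77 = -17268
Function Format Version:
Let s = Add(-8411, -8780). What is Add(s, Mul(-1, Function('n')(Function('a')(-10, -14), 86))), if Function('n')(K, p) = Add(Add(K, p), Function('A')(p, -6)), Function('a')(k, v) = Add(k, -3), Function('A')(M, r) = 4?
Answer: -17268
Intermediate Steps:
Function('a')(k, v) = Add(-3, k)
Function('n')(K, p) = Add(4, K, p) (Function('n')(K, p) = Add(Add(K, p), 4) = Add(4, K, p))
s = -17191
Add(s, Mul(-1, Function('n')(Function('a')(-10, -14), 86))) = Add(-17191, Mul(-1, Add(4, Add(-3, -10), 86))) = Add(-17191, Mul(-1, Add(4, -13, 86))) = Add(-17191, Mul(-1, 77)) = Add(-17191, -77) = -17268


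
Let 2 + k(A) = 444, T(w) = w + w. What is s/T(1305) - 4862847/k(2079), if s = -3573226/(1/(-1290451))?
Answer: 1019040801333311/576810 ≈ 1.7667e+9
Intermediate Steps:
T(w) = 2*w
k(A) = 442 (k(A) = -2 + 444 = 442)
s = 4611073064926 (s = -3573226/(-1/1290451) = -3573226*(-1290451) = 4611073064926)
s/T(1305) - 4862847/k(2079) = 4611073064926/((2*1305)) - 4862847/442 = 4611073064926/2610 - 4862847*1/442 = 4611073064926*(1/2610) - 4862847/442 = 2305536532463/1305 - 4862847/442 = 1019040801333311/576810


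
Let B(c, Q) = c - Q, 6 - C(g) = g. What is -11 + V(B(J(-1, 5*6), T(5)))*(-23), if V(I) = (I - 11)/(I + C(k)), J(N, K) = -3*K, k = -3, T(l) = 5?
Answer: -1692/43 ≈ -39.349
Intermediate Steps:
C(g) = 6 - g
V(I) = (-11 + I)/(9 + I) (V(I) = (I - 11)/(I + (6 - 1*(-3))) = (-11 + I)/(I + (6 + 3)) = (-11 + I)/(I + 9) = (-11 + I)/(9 + I))
-11 + V(B(J(-1, 5*6), T(5)))*(-23) = -11 + ((-11 + (-15*6 - 1*5))/(9 + (-15*6 - 1*5)))*(-23) = -11 + ((-11 + (-3*30 - 5))/(9 + (-3*30 - 5)))*(-23) = -11 + ((-11 + (-90 - 5))/(9 + (-90 - 5)))*(-23) = -11 + ((-11 - 95)/(9 - 95))*(-23) = -11 + (-106/(-86))*(-23) = -11 - 1/86*(-106)*(-23) = -11 + (53/43)*(-23) = -11 - 1219/43 = -1692/43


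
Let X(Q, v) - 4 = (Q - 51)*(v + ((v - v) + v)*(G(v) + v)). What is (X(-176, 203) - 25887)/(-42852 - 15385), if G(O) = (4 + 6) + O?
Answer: 19241660/58237 ≈ 330.40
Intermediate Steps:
G(O) = 10 + O
X(Q, v) = 4 + (-51 + Q)*(v + v*(10 + 2*v)) (X(Q, v) = 4 + (Q - 51)*(v + ((v - v) + v)*((10 + v) + v)) = 4 + (-51 + Q)*(v + (0 + v)*(10 + 2*v)) = 4 + (-51 + Q)*(v + v*(10 + 2*v)))
(X(-176, 203) - 25887)/(-42852 - 15385) = ((4 - 561*203 - 102*203² + 2*(-176)*203² + 11*(-176)*203) - 25887)/(-42852 - 15385) = ((4 - 113883 - 102*41209 + 2*(-176)*41209 - 393008) - 25887)/(-58237) = ((4 - 113883 - 4203318 - 14505568 - 393008) - 25887)*(-1/58237) = (-19215773 - 25887)*(-1/58237) = -19241660*(-1/58237) = 19241660/58237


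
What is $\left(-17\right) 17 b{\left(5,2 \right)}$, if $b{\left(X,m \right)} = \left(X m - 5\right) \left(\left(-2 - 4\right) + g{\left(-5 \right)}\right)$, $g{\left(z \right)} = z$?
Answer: $15895$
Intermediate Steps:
$b{\left(X,m \right)} = 55 - 11 X m$ ($b{\left(X,m \right)} = \left(X m - 5\right) \left(\left(-2 - 4\right) - 5\right) = \left(-5 + X m\right) \left(-6 - 5\right) = \left(-5 + X m\right) \left(-11\right) = 55 - 11 X m$)
$\left(-17\right) 17 b{\left(5,2 \right)} = \left(-17\right) 17 \left(55 - 55 \cdot 2\right) = - 289 \left(55 - 110\right) = \left(-289\right) \left(-55\right) = 15895$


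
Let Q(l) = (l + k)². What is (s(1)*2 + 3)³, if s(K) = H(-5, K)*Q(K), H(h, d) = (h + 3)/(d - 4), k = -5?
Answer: 389017/27 ≈ 14408.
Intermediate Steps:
H(h, d) = (3 + h)/(-4 + d)
Q(l) = (-5 + l)² (Q(l) = (l - 5)² = (-5 + l)²)
s(K) = -2*(-5 + K)²/(-4 + K) (s(K) = ((3 - 5)/(-4 + K))*(-5 + K)² = (-2/(-4 + K))*(-5 + K)² = -2*(-5 + K)²/(-4 + K))
(s(1)*2 + 3)³ = (-2*(-5 + 1)²/(-4 + 1)*2 + 3)³ = (-2*(-4)²/(-3)*2 + 3)³ = (-2*16*(-⅓)*2 + 3)³ = ((32/3)*2 + 3)³ = (64/3 + 3)³ = (73/3)³ = 389017/27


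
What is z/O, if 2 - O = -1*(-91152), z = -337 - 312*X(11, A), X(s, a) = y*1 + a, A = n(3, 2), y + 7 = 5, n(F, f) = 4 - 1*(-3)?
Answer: 1897/91150 ≈ 0.020812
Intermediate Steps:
n(F, f) = 7 (n(F, f) = 4 + 3 = 7)
y = -2 (y = -7 + 5 = -2)
A = 7
X(s, a) = -2 + a (X(s, a) = -2*1 + a = -2 + a)
z = -1897 (z = -337 - 312*(-2 + 7) = -337 - 312*5 = -337 - 1560 = -1897)
O = -91150 (O = 2 - (-1)*(-91152) = 2 - 1*91152 = 2 - 91152 = -91150)
z/O = -1897/(-91150) = -1897*(-1/91150) = 1897/91150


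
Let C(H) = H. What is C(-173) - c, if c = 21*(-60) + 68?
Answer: 1019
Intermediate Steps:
c = -1192 (c = -1260 + 68 = -1192)
C(-173) - c = -173 - 1*(-1192) = -173 + 1192 = 1019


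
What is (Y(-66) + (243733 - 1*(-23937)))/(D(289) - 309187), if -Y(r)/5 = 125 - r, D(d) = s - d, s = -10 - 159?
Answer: -5927/6881 ≈ -0.86136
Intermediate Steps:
s = -169
D(d) = -169 - d
Y(r) = -625 + 5*r (Y(r) = -5*(125 - r) = -625 + 5*r)
(Y(-66) + (243733 - 1*(-23937)))/(D(289) - 309187) = ((-625 + 5*(-66)) + (243733 - 1*(-23937)))/((-169 - 1*289) - 309187) = ((-625 - 330) + (243733 + 23937))/((-169 - 289) - 309187) = (-955 + 267670)/(-458 - 309187) = 266715/(-309645) = 266715*(-1/309645) = -5927/6881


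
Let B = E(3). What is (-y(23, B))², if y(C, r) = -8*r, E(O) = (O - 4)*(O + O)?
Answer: 2304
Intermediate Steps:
E(O) = 2*O*(-4 + O) (E(O) = (-4 + O)*(2*O) = 2*O*(-4 + O))
B = -6 (B = 2*3*(-4 + 3) = 2*3*(-1) = -6)
(-y(23, B))² = (-(-8)*(-6))² = (-1*48)² = (-48)² = 2304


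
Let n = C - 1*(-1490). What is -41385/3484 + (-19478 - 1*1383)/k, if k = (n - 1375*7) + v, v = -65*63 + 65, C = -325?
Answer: -222109463/21757580 ≈ -10.208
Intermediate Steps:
v = -4030 (v = -4095 + 65 = -4030)
n = 1165 (n = -325 - 1*(-1490) = -325 + 1490 = 1165)
k = -12490 (k = (1165 - 1375*7) - 4030 = (1165 - 9625) - 4030 = -8460 - 4030 = -12490)
-41385/3484 + (-19478 - 1*1383)/k = -41385/3484 + (-19478 - 1*1383)/(-12490) = -41385*1/3484 + (-19478 - 1383)*(-1/12490) = -41385/3484 - 20861*(-1/12490) = -41385/3484 + 20861/12490 = -222109463/21757580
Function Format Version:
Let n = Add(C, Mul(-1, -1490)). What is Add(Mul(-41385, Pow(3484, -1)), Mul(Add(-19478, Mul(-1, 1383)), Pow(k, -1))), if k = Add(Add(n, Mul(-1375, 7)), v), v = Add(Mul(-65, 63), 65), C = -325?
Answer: Rational(-222109463, 21757580) ≈ -10.208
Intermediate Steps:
v = -4030 (v = Add(-4095, 65) = -4030)
n = 1165 (n = Add(-325, Mul(-1, -1490)) = Add(-325, 1490) = 1165)
k = -12490 (k = Add(Add(1165, Mul(-1375, 7)), -4030) = Add(Add(1165, -9625), -4030) = Add(-8460, -4030) = -12490)
Add(Mul(-41385, Pow(3484, -1)), Mul(Add(-19478, Mul(-1, 1383)), Pow(k, -1))) = Add(Mul(-41385, Pow(3484, -1)), Mul(Add(-19478, Mul(-1, 1383)), Pow(-12490, -1))) = Add(Mul(-41385, Rational(1, 3484)), Mul(Add(-19478, -1383), Rational(-1, 12490))) = Add(Rational(-41385, 3484), Mul(-20861, Rational(-1, 12490))) = Add(Rational(-41385, 3484), Rational(20861, 12490)) = Rational(-222109463, 21757580)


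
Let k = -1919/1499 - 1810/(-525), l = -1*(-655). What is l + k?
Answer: 103434868/157395 ≈ 657.17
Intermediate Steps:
l = 655
k = 341143/157395 (k = -1919*1/1499 - 1810*(-1/525) = -1919/1499 + 362/105 = 341143/157395 ≈ 2.1674)
l + k = 655 + 341143/157395 = 103434868/157395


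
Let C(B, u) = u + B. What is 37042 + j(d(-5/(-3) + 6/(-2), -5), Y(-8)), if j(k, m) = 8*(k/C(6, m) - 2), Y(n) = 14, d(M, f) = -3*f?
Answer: 37032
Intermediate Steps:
C(B, u) = B + u
j(k, m) = -16 + 8*k/(6 + m) (j(k, m) = 8*(k/(6 + m) - 2) = 8*(-2 + k/(6 + m)) = -16 + 8*k/(6 + m))
37042 + j(d(-5/(-3) + 6/(-2), -5), Y(-8)) = 37042 + 8*(-12 - 3*(-5) - 2*14)/(6 + 14) = 37042 + 8*(-12 + 15 - 28)/20 = 37042 + 8*(1/20)*(-25) = 37042 - 10 = 37032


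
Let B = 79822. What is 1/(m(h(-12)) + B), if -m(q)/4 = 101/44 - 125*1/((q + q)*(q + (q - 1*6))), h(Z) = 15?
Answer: 396/31606151 ≈ 1.2529e-5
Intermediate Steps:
m(q) = -101/11 + 250/(q*(-6 + 2*q)) (m(q) = -4*(101/44 - 125*1/((q + q)*(q + (q - 1*6)))) = -4*(101*(1/44) - 125*1/(2*q*(q + (q - 6)))) = -4*(101/44 - 125*1/(2*q*(q + (-6 + q)))) = -4*(101/44 - 125*1/(2*q*(-6 + 2*q))) = -4*(101/44 - 125/(2*q*(-6 + 2*q))) = -101/11 + 250/(q*(-6 + 2*q)))
1/(m(h(-12)) + B) = 1/((1/11)*(1375 - 101*15² + 303*15)/(15*(-3 + 15)) + 79822) = 1/((1/11)*(1/15)*(1375 - 101*225 + 4545)/12 + 79822) = 1/((1/11)*(1/15)*(1/12)*(1375 - 22725 + 4545) + 79822) = 1/((1/11)*(1/15)*(1/12)*(-16805) + 79822) = 1/(-3361/396 + 79822) = 1/(31606151/396) = 396/31606151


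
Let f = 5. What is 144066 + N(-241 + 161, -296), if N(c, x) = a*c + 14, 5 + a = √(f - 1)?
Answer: 144320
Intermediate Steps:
a = -3 (a = -5 + √(5 - 1) = -5 + √4 = -5 + 2 = -3)
N(c, x) = 14 - 3*c (N(c, x) = -3*c + 14 = 14 - 3*c)
144066 + N(-241 + 161, -296) = 144066 + (14 - 3*(-241 + 161)) = 144066 + (14 - 3*(-80)) = 144066 + (14 + 240) = 144066 + 254 = 144320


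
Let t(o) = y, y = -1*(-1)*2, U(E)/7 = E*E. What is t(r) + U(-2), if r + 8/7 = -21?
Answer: 30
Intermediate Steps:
U(E) = 7*E**2 (U(E) = 7*(E*E) = 7*E**2)
r = -155/7 (r = -8/7 - 21 = -155/7 ≈ -22.143)
y = 2 (y = 1*2 = 2)
t(o) = 2
t(r) + U(-2) = 2 + 7*(-2)**2 = 2 + 7*4 = 2 + 28 = 30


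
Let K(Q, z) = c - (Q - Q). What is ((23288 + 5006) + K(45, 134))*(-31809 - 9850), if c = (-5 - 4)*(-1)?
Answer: -1179074677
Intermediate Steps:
c = 9 (c = -9*(-1) = 9)
K(Q, z) = 9 (K(Q, z) = 9 - (Q - Q) = 9 - 1*0 = 9 + 0 = 9)
((23288 + 5006) + K(45, 134))*(-31809 - 9850) = ((23288 + 5006) + 9)*(-31809 - 9850) = (28294 + 9)*(-41659) = 28303*(-41659) = -1179074677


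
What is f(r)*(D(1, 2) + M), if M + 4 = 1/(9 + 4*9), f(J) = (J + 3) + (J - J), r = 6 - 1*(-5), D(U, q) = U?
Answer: -1876/45 ≈ -41.689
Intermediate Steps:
r = 11 (r = 6 + 5 = 11)
f(J) = 3 + J (f(J) = (3 + J) + 0 = 3 + J)
M = -179/45 (M = -4 + 1/(9 + 4*9) = -4 + 1/(9 + 36) = -4 + 1/45 = -179/45 ≈ -3.9778)
f(r)*(D(1, 2) + M) = (3 + 11)*(1 - 179/45) = 14*(-134/45) = -1876/45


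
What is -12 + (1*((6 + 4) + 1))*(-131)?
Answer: -1453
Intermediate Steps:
-12 + (1*((6 + 4) + 1))*(-131) = -12 + (1*(10 + 1))*(-131) = -12 + (1*11)*(-131) = -12 + 11*(-131) = -12 - 1441 = -1453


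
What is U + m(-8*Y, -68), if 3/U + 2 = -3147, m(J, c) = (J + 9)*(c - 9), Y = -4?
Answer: -9941396/3149 ≈ -3157.0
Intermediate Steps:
m(J, c) = (-9 + c)*(9 + J) (m(J, c) = (9 + J)*(-9 + c) = (-9 + c)*(9 + J))
U = -3/3149 (U = 3/(-2 - 3147) = 3/(-3149) = 3*(-1/3149) = -3/3149 ≈ -0.00095268)
U + m(-8*Y, -68) = -3/3149 + (-81 - (-72)*(-4) + 9*(-68) - 8*(-4)*(-68)) = -3/3149 + (-81 - 9*32 - 612 + 32*(-68)) = -3/3149 + (-81 - 288 - 612 - 2176) = -3/3149 - 3157 = -9941396/3149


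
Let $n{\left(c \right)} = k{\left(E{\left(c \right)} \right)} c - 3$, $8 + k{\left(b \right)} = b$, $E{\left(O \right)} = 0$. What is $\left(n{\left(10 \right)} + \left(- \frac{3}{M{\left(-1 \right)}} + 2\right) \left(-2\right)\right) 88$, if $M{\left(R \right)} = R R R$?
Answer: $-8184$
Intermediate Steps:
$k{\left(b \right)} = -8 + b$
$M{\left(R \right)} = R^{3}$ ($M{\left(R \right)} = R^{2} R = R^{3}$)
$n{\left(c \right)} = -3 - 8 c$ ($n{\left(c \right)} = \left(-8 + 0\right) c - 3 = - 8 c - 3 = -3 - 8 c$)
$\left(n{\left(10 \right)} + \left(- \frac{3}{M{\left(-1 \right)}} + 2\right) \left(-2\right)\right) 88 = \left(\left(-3 - 80\right) + \left(- \frac{3}{\left(-1\right)^{3}} + 2\right) \left(-2\right)\right) 88 = \left(\left(-3 - 80\right) + \left(- \frac{3}{-1} + 2\right) \left(-2\right)\right) 88 = \left(-83 + \left(\left(-3\right) \left(-1\right) + 2\right) \left(-2\right)\right) 88 = \left(-83 + \left(3 + 2\right) \left(-2\right)\right) 88 = \left(-83 + 5 \left(-2\right)\right) 88 = \left(-83 - 10\right) 88 = \left(-93\right) 88 = -8184$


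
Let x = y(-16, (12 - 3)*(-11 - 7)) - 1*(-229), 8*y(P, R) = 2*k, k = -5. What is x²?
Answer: 829921/16 ≈ 51870.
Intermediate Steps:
y(P, R) = -5/4 (y(P, R) = (2*(-5))/8 = (⅛)*(-10) = -5/4)
x = 911/4 (x = -5/4 - 1*(-229) = -5/4 + 229 = 911/4 ≈ 227.75)
x² = (911/4)² = 829921/16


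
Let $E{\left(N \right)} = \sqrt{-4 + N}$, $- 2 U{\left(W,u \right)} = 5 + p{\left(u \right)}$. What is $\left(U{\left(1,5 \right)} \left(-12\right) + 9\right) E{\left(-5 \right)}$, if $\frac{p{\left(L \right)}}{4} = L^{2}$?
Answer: $1917 i \approx 1917.0 i$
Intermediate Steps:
$p{\left(L \right)} = 4 L^{2}$
$U{\left(W,u \right)} = - \frac{5}{2} - 2 u^{2}$ ($U{\left(W,u \right)} = - \frac{5 + 4 u^{2}}{2} = - \frac{5}{2} - 2 u^{2}$)
$\left(U{\left(1,5 \right)} \left(-12\right) + 9\right) E{\left(-5 \right)} = \left(\left(- \frac{5}{2} - 2 \cdot 5^{2}\right) \left(-12\right) + 9\right) \sqrt{-4 - 5} = \left(\left(- \frac{5}{2} - 50\right) \left(-12\right) + 9\right) \sqrt{-9} = \left(\left(- \frac{5}{2} - 50\right) \left(-12\right) + 9\right) 3 i = \left(\left(- \frac{105}{2}\right) \left(-12\right) + 9\right) 3 i = \left(630 + 9\right) 3 i = 639 \cdot 3 i = 1917 i$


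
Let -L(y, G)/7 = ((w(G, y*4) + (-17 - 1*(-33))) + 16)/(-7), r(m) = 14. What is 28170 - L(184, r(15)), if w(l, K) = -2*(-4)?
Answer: 28130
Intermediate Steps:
w(l, K) = 8
L(y, G) = 40 (L(y, G) = -7*((8 + (-17 - 1*(-33))) + 16)/(-7) = -7*((8 + (-17 + 33)) + 16)*(-1)/7 = -7*((8 + 16) + 16)*(-1)/7 = -7*(24 + 16)*(-1)/7 = -280*(-1)/7 = -7*(-40/7) = 40)
28170 - L(184, r(15)) = 28170 - 1*40 = 28170 - 40 = 28130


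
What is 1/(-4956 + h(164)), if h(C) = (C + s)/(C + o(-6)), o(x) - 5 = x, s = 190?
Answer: -163/807474 ≈ -0.00020186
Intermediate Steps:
o(x) = 5 + x
h(C) = (190 + C)/(-1 + C) (h(C) = (C + 190)/(C + (5 - 6)) = (190 + C)/(C - 1) = (190 + C)/(-1 + C))
1/(-4956 + h(164)) = 1/(-4956 + (190 + 164)/(-1 + 164)) = 1/(-4956 + 354/163) = 1/(-807474/163) = -163/807474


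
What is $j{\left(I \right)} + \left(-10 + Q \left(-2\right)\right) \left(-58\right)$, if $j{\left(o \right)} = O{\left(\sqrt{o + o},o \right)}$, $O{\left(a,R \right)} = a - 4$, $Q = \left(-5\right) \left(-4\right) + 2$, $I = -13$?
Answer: $3128 + i \sqrt{26} \approx 3128.0 + 5.099 i$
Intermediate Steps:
$Q = 22$ ($Q = 20 + 2 = 22$)
$O{\left(a,R \right)} = -4 + a$
$j{\left(o \right)} = -4 + \sqrt{2} \sqrt{o}$ ($j{\left(o \right)} = -4 + \sqrt{o + o} = -4 + \sqrt{2 o} = -4 + \sqrt{2} \sqrt{o}$)
$j{\left(I \right)} + \left(-10 + Q \left(-2\right)\right) \left(-58\right) = \left(-4 + \sqrt{2} \sqrt{-13}\right) + \left(-10 + 22 \left(-2\right)\right) \left(-58\right) = \left(-4 + \sqrt{2} i \sqrt{13}\right) + \left(-10 - 44\right) \left(-58\right) = \left(-4 + i \sqrt{26}\right) - -3132 = \left(-4 + i \sqrt{26}\right) + 3132 = 3128 + i \sqrt{26}$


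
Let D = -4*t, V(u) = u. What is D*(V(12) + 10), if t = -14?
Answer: 1232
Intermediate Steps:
D = 56 (D = -4*(-14) = 56)
D*(V(12) + 10) = 56*(12 + 10) = 56*22 = 1232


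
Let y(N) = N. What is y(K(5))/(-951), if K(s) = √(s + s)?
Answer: -√10/951 ≈ -0.0033252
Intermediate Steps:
K(s) = √2*√s (K(s) = √(2*s) = √2*√s)
y(K(5))/(-951) = (√2*√5)/(-951) = √10*(-1/951) = -√10/951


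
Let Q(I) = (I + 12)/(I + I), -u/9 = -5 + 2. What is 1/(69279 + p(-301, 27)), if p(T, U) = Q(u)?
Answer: 18/1247035 ≈ 1.4434e-5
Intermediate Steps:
u = 27 (u = -9*(-5 + 2) = -9*(-3) = 27)
Q(I) = (12 + I)/(2*I) (Q(I) = (12 + I)/((2*I)) = (12 + I)*(1/(2*I)) = (12 + I)/(2*I))
p(T, U) = 13/18 (p(T, U) = (½)*(12 + 27)/27 = (½)*(1/27)*39 = 13/18)
1/(69279 + p(-301, 27)) = 1/(69279 + 13/18) = 1/(1247035/18) = 18/1247035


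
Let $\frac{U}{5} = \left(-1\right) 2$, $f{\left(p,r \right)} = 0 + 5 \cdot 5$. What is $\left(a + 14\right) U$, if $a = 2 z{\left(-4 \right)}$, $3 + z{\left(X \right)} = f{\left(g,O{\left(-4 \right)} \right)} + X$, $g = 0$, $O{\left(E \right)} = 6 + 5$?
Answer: $-500$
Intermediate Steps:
$O{\left(E \right)} = 11$
$f{\left(p,r \right)} = 25$ ($f{\left(p,r \right)} = 0 + 25 = 25$)
$z{\left(X \right)} = 22 + X$ ($z{\left(X \right)} = -3 + \left(25 + X\right) = 22 + X$)
$U = -10$ ($U = 5 \left(\left(-1\right) 2\right) = 5 \left(-2\right) = -10$)
$a = 36$ ($a = 2 \left(22 - 4\right) = 2 \cdot 18 = 36$)
$\left(a + 14\right) U = \left(36 + 14\right) \left(-10\right) = 50 \left(-10\right) = -500$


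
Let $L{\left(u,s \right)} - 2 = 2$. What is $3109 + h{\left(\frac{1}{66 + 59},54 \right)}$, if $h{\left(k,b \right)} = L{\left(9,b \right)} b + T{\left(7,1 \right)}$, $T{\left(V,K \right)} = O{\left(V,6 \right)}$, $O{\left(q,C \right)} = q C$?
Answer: $3367$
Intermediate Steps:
$L{\left(u,s \right)} = 4$ ($L{\left(u,s \right)} = 2 + 2 = 4$)
$O{\left(q,C \right)} = C q$
$T{\left(V,K \right)} = 6 V$
$h{\left(k,b \right)} = 42 + 4 b$ ($h{\left(k,b \right)} = 4 b + 6 \cdot 7 = 4 b + 42 = 42 + 4 b$)
$3109 + h{\left(\frac{1}{66 + 59},54 \right)} = 3109 + \left(42 + 4 \cdot 54\right) = 3109 + \left(42 + 216\right) = 3109 + 258 = 3367$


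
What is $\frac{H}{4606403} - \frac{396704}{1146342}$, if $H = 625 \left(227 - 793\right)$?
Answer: $- \frac{1116448489106}{2640256613913} \approx -0.42286$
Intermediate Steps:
$H = -353750$ ($H = 625 \left(227 - 793\right) = 625 \left(-566\right) = -353750$)
$\frac{H}{4606403} - \frac{396704}{1146342} = - \frac{353750}{4606403} - \frac{396704}{1146342} = \left(-353750\right) \frac{1}{4606403} - \frac{198352}{573171} = - \frac{353750}{4606403} - \frac{198352}{573171} = - \frac{1116448489106}{2640256613913}$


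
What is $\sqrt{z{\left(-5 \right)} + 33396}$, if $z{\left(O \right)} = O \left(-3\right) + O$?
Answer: $\sqrt{33406} \approx 182.77$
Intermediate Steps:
$z{\left(O \right)} = - 2 O$ ($z{\left(O \right)} = - 3 O + O = - 2 O$)
$\sqrt{z{\left(-5 \right)} + 33396} = \sqrt{\left(-2\right) \left(-5\right) + 33396} = \sqrt{10 + 33396} = \sqrt{33406}$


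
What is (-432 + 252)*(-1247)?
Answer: 224460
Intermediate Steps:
(-432 + 252)*(-1247) = -180*(-1247) = 224460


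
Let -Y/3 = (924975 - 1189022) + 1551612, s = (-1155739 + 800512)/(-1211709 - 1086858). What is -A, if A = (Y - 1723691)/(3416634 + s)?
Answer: 4280227502954/2617787506235 ≈ 1.6351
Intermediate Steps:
s = 118409/766189 (s = -355227/(-2298567) = -355227*(-1/2298567) = 118409/766189 ≈ 0.15454)
Y = -3862695 (Y = -3*((924975 - 1189022) + 1551612) = -3*(-264047 + 1551612) = -3*1287565 = -3862695)
A = -4280227502954/2617787506235 (A = (-3862695 - 1723691)/(3416634 + 118409/766189) = -5586386/2617787506235/766189 = -5586386*766189/2617787506235 = -4280227502954/2617787506235 ≈ -1.6351)
-A = -1*(-4280227502954/2617787506235) = 4280227502954/2617787506235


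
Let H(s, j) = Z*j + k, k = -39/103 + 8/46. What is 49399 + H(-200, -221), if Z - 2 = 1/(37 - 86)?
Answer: 5683477301/116081 ≈ 48961.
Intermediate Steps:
Z = 97/49 (Z = 2 + 1/(37 - 86) = 2 + 1/(-49) = 2 - 1/49 = 97/49 ≈ 1.9796)
k = -485/2369 (k = -39*1/103 + 8*(1/46) = -39/103 + 4/23 = -485/2369 ≈ -0.20473)
H(s, j) = -485/2369 + 97*j/49 (H(s, j) = 97*j/49 - 485/2369 = -485/2369 + 97*j/49)
49399 + H(-200, -221) = 49399 + (-485/2369 + (97/49)*(-221)) = 49399 + (-485/2369 - 21437/49) = 49399 - 50808018/116081 = 5683477301/116081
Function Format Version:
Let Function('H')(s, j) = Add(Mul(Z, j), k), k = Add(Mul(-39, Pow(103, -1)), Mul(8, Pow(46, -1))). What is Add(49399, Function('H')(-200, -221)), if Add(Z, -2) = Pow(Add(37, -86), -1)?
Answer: Rational(5683477301, 116081) ≈ 48961.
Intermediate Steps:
Z = Rational(97, 49) (Z = Add(2, Pow(Add(37, -86), -1)) = Add(2, Pow(-49, -1)) = Add(2, Rational(-1, 49)) = Rational(97, 49) ≈ 1.9796)
k = Rational(-485, 2369) (k = Add(Mul(-39, Rational(1, 103)), Mul(8, Rational(1, 46))) = Add(Rational(-39, 103), Rational(4, 23)) = Rational(-485, 2369) ≈ -0.20473)
Function('H')(s, j) = Add(Rational(-485, 2369), Mul(Rational(97, 49), j)) (Function('H')(s, j) = Add(Mul(Rational(97, 49), j), Rational(-485, 2369)) = Add(Rational(-485, 2369), Mul(Rational(97, 49), j)))
Add(49399, Function('H')(-200, -221)) = Add(49399, Add(Rational(-485, 2369), Mul(Rational(97, 49), -221))) = Add(49399, Add(Rational(-485, 2369), Rational(-21437, 49))) = Add(49399, Rational(-50808018, 116081)) = Rational(5683477301, 116081)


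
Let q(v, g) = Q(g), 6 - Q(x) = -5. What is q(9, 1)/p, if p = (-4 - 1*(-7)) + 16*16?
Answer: 11/259 ≈ 0.042471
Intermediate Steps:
Q(x) = 11 (Q(x) = 6 - 1*(-5) = 6 + 5 = 11)
q(v, g) = 11
p = 259 (p = (-4 + 7) + 256 = 3 + 256 = 259)
q(9, 1)/p = 11/259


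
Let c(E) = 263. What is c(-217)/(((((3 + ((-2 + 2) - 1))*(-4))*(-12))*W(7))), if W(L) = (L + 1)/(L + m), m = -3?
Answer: 263/192 ≈ 1.3698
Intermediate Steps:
W(L) = (1 + L)/(-3 + L) (W(L) = (L + 1)/(L - 3) = (1 + L)/(-3 + L))
c(-217)/(((((3 + ((-2 + 2) - 1))*(-4))*(-12))*W(7))) = 263/(((((3 + ((-2 + 2) - 1))*(-4))*(-12))*((1 + 7)/(-3 + 7)))) = 263/(((((3 + (0 - 1))*(-4))*(-12))*(8/4))) = 263/(((((3 - 1)*(-4))*(-12))*((¼)*8))) = 263/((((2*(-4))*(-12))*2)) = 263/((-8*(-12)*2)) = 263/((96*2)) = 263/192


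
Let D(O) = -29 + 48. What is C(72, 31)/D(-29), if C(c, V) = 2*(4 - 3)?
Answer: 2/19 ≈ 0.10526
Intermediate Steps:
D(O) = 19
C(c, V) = 2 (C(c, V) = 2*1 = 2)
C(72, 31)/D(-29) = 2/19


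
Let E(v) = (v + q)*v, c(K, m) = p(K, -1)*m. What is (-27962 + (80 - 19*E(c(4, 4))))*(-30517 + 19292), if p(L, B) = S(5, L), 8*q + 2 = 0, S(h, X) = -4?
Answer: 368426950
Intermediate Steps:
q = -¼ (q = -¼ + (⅛)*0 = -¼ + 0 = -¼ ≈ -0.25000)
p(L, B) = -4
c(K, m) = -4*m
E(v) = v*(-¼ + v) (E(v) = (v - ¼)*v = (-¼ + v)*v = v*(-¼ + v))
(-27962 + (80 - 19*E(c(4, 4))))*(-30517 + 19292) = (-27962 + (80 - 19*(-4*4)*(-¼ - 4*4)))*(-30517 + 19292) = (-27962 + (80 - (-304)*(-¼ - 16)))*(-11225) = (-27962 + (80 - (-304)*(-65)/4))*(-11225) = (-27962 + (80 - 19*260))*(-11225) = (-27962 + (80 - 4940))*(-11225) = (-27962 - 4860)*(-11225) = -32822*(-11225) = 368426950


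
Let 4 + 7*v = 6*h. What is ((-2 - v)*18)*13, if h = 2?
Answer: -5148/7 ≈ -735.43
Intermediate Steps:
v = 8/7 (v = -4/7 + (6*2)/7 = -4/7 + (1/7)*12 = -4/7 + 12/7 = 8/7 ≈ 1.1429)
((-2 - v)*18)*13 = ((-2 - 1*8/7)*18)*13 = ((-2 - 8/7)*18)*13 = -22/7*18*13 = -396/7*13 = -5148/7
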